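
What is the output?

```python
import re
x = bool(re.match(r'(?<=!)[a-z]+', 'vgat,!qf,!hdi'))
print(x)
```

False

`match` is anchored at position 0; if the pattern doesn't fit there, it returns None.
Here position 0 doesn't satisfy it, so the call returns None, and `bool(None)` is False.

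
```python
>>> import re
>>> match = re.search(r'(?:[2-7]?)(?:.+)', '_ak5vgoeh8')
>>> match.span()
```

(0, 10)

The pattern matches optionally a character in [2-7] (non-capturing group); then one or more of any character (non-capturing group).
The match spans [0:10] → '_ak5vgoeh8'.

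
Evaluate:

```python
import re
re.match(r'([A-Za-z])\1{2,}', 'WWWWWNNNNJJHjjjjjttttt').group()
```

'WWWWW'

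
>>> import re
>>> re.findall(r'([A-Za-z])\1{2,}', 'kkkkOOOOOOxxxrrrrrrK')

['k', 'O', 'x', 'r']

`\1` is not a pattern — it's the concrete string captured by group 1, re-applied verbatim.
Because there's exactly one group, `findall` drops the full match and keeps group 1 from each hit.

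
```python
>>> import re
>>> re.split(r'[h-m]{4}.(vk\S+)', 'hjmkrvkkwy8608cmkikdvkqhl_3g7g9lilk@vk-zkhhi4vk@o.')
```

['', 'vkkwy8608cmkikdvkqhl_3g7g9lilk@vk-zkhhi4vk@o.', '']

Because the pattern has a capturing group, `split` also inserts each captured text between the pieces.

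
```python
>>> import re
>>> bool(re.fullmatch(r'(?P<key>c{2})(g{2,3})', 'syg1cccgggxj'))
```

Pattern: exactly 2 of a literal 'c' (captured as 'key'); then 2 to 3 of a literal 'g' (captured).
`re.fullmatch` is like wrapping the pattern in `^…$` (in single-line mode).
Here the pattern can't cover the whole string, so the call returns None, and `bool(None)` is False.

False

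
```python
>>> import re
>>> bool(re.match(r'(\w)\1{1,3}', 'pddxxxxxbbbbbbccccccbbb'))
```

`match` is anchored at position 0; if the pattern doesn't fit there, it returns None.
Here the pattern fails at index 0, so the call returns None, and `bool(None)` is False.

False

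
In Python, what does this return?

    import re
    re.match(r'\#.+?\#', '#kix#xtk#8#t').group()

A non-greedy quantifier consumes as few characters as it can — just enough that the remainder of the pattern still matches from where it stops; whatever follows it matches normally.
`re.match` only tries the pattern at the start of the string.
The match spans [0:5] → '#kix#'.

'#kix#'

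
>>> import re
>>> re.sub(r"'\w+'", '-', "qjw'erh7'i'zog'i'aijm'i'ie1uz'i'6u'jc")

'qjw-i-i-i-i-jc'

Matches: at [3:9] → "'erh7'"; at [10:15] → "'zog'"; at [16:22] → "'aijm'"; at [23:30] → "'ie1uz'"; at [31:35] → "'6u'".
Each match is replaced by '-'.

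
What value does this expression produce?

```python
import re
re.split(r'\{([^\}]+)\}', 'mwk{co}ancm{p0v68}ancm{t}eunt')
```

['mwk', 'co', 'ancm', 'p0v68', 'ancm', 't', 'eunt']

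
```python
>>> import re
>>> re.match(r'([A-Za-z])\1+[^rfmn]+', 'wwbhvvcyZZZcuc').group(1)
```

The match spans [0:14] → 'wwbhvvcyZZZcuc'.
Captured: group 1 = 'w'.

'w'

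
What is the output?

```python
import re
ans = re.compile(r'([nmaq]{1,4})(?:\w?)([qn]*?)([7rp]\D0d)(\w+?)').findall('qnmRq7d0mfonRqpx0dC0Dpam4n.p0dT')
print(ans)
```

[('n', 'q', 'px0d', 'C')]

Pattern: 1 to 4 of one of [nmaq] (captured); then optionally a word character (non-capturing group); then zero or more of one of [qn] (lazy) (captured); then one of [7rp], then a non-digit, then the literal '0d' (captured); then one or more of a word character (lazy) (captured).
Because the quantifier is non-greedy, it stops expanding at the earliest point where the rest of the pattern can succeed.
Matches: at [11:19] match 'nRqpx0dC', groups = ('n', 'q', 'px0d', 'C').
`findall` packs the 4 group values into a tuple for every match.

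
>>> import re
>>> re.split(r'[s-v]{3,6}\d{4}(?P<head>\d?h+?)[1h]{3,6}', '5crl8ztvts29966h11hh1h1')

['5crl8z', '6h', '1']

Pattern: 3 to 6 of a character in [s-v], then exactly 4 of a digit; then optionally a digit, then one or more of the literal 'h' (lazy) (captured as 'head'); then 3 to 6 of one of [1h].
Matches to split on: at [6:22] → 'tvts29966h11hh1h'.
`re.split` interleaves the captured-group text with the surrounding fragments.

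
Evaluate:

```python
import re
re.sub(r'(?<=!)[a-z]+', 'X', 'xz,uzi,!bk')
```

'xz,uzi,!X'

The positive lookaround only admits positions where the adjacent text matches; those characters stay outside the span.
Matches: at [8:10] → 'bk'.
`sub` substitutes 'X' at each match site.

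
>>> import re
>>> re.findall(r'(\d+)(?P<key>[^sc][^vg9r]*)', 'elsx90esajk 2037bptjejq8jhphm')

Pattern: one or more of a digit (captured); then any character except [sc], then zero or more of any character except [vg9r] (captured as 'key').
With 2 capturing groups, `findall` returns a 2-tuple per match.

[('90', 'esajk 2037bptjejq8jhphm')]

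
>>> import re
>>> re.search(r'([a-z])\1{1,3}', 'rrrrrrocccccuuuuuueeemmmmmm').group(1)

'r'

A backreference is literal: `\1` must see the identical characters the first group matched.
`re.search` scans for the first position where the pattern succeeds.
The match spans [0:4] → 'rrrr'.
Captured: group 1 = 'r'.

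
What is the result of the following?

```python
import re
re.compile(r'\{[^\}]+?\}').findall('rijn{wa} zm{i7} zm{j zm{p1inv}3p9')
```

['{wa}', '{i7}', '{j zm{p1inv}']

Matches: at [4:8] → '{wa}'; at [11:15] → '{i7}'; at [18:30] → '{j zm{p1inv}'.
`findall` yields the raw match text (3 of them) because the pattern has no groups.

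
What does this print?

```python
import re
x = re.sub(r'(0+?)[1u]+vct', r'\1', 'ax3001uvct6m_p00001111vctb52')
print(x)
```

This matches one or more of a literal '0' (lazy) (captured); then one or more of one of [1u]; then the literal 'vc', then a literal 't'.
Matches: at [3:10] → '001uvct'; at [14:25] → '00001111vct'.
`\1` in the replacement pulls in group 1's text for each match.

ax3006m_p0000b52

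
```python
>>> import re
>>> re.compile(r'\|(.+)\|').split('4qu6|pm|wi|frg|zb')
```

['4qu6', 'pm|wi|frg', 'zb']

Because the pattern has a capturing group, `split` also inserts each captured text between the pieces.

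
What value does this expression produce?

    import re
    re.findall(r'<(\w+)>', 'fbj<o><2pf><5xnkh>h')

['o', '2pf', '5xnkh']

Scanning left to right: at [3:6] match '<o>', group 1 = 'o'; at [6:11] match '<2pf>', group 1 = '2pf'; at [11:18] match '<5xnkh>', group 1 = '5xnkh'.
With a single group, `findall` returns only what that group captured — 3 items.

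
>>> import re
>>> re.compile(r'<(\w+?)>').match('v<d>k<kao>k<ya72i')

`re.match` won't scan ahead — the pattern has to work from the very first character.
Here the pattern fails at index 0, so the call returns None.

None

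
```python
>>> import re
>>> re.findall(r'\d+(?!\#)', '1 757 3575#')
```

['1', '757', '357']

The negative lookaround is zero-width — it rules out positions where the adjacent text would match, without consuming anything.
Matches: at [0:1] → '1'; at [2:5] → '757'; at [6:9] → '357'.
With no groups in the pattern, `findall` gives back each whole match — 3 here.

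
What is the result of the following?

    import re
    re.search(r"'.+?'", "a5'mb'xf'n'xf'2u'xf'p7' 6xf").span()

(2, 6)

`re.search` tries every starting position until one works.
The match spans [2:6] → "'mb'".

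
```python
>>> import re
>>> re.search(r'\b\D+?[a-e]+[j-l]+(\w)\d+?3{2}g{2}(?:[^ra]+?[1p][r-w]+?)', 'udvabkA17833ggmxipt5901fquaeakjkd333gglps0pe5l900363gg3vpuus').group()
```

This matches a word boundary (`\b`, zero-width); then one or more of a non-digit (lazy), then one or more of a character in [a-e], then one or more of a character in [j-l]; then a word character (captured); then one or more of a digit (lazy), then exactly 2 of the literal '3', then exactly 2 of a literal 'g'; then one or more of any character except [ra] (lazy), then one of [1p], then one or more of a character in [r-w] (lazy) (non-capturing group).
Unlike `match`, `search` isn't anchored — it looks for the pattern anywhere in the string.
The match spans [0:19] → 'udvabkA17833ggmxipt'.
Captured: group 1 = 'A'.

'udvabkA17833ggmxipt'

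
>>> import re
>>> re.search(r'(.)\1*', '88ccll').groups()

('8',)

The match spans [0:2] → '88'.
Captured: group 1 = '8'.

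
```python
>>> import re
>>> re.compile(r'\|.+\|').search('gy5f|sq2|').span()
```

(4, 9)

`re.search` scans for the first position where the pattern succeeds.
The match spans [4:9] → '|sq2|'.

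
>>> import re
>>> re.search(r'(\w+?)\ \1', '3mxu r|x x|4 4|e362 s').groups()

After group 1 captures some text, `\1` only succeeds where that same text appears again.
`search` walks the string left to right and returns the first match it finds.
The match spans [7:10] → 'x x'.
Captured: group 1 = 'x'.

('x',)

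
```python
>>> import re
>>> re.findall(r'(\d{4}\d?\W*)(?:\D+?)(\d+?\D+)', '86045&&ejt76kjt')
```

[('86045&&', '76kjt')]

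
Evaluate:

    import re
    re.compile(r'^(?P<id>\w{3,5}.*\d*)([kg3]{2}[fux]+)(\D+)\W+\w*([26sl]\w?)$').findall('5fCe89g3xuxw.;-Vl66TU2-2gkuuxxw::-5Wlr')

This matches anchored at the start of the string; then 3 to 5 of a word character, then zero or more of any character, then zero or more of a digit (captured as 'id'); then exactly 2 of one of [kg3], then one or more of one of [fux] (captured); then one or more of a non-digit (captured); then one or more of a non-word character, then zero or more of a word character; then one of [26sl], then optionally a word character (captured); then anchored at the end.
Scanning left to right: at [0:38] match '5fCe89g3xuxw.;-Vl66TU2-2gkuuxxw::-5Wlr', groups = ('5fCe89g3xuxw.;-Vl66TU2-2', 'gkuuxx', 'w::', 'lr').
`findall` packs the 4 group values into a tuple for every match.

[('5fCe89g3xuxw.;-Vl66TU2-2', 'gkuuxx', 'w::', 'lr')]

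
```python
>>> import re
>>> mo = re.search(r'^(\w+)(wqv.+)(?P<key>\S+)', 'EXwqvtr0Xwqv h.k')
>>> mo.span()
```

Pattern: anchored at the start of the string; then one or more of a word character (captured); then the literal 'wqv', then one or more of any character (captured); then one or more of a non-whitespace character (captured as 'key').
`re.search` tries every starting position until one works.
The match spans [0:16] → 'EXwqvtr0Xwqv h.k'.
Captured: group 1 = 'EXwqvtr0X', group 2 = 'wqv h.', group 3 = 'k'.

(0, 16)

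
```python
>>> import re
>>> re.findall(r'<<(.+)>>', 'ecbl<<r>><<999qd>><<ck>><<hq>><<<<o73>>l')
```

['r>><<999qd>><<ck>><<hq>><<<<o73']

One capturing group, so `findall` returns just the captured substring from the one match — 1 in all.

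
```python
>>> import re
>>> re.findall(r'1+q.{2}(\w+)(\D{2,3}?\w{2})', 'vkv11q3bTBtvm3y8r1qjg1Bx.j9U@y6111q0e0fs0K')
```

[('TBtvm3y8r1qjg1Bx', '.j9U'), ('0', 'fs0K')]

The pattern matches one or more of a literal '1', then the literal 'q', then exactly 2 of any character; then one or more of a word character (captured); then 2 to 3 of a non-digit (lazy), then exactly 2 of a word character (captured).
Matches: at [3:28] match '11q3bTBtvm3y8r1qjg1Bx.j9U', groups = ('TBtvm3y8r1qjg1Bx', '.j9U'); at [31:42] match '111q0e0fs0K', groups = ('0', 'fs0K').
2 groups means each result is a tuple of 2 captured strings — 2 here.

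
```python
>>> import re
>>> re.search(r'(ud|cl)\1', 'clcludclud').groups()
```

('cl',)

The match spans [0:4] → 'clcl'.
Captured: group 1 = 'cl'.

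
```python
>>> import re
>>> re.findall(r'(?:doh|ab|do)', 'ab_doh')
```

['ab', 'doh']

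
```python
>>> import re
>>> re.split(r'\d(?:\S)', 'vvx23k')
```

['vvx', 'k']

This matches a digit; then a non-whitespace character (non-capturing group).
Matches to split on: at [3:5] → '23'.
Each match becomes a cut point; 2 segments remain.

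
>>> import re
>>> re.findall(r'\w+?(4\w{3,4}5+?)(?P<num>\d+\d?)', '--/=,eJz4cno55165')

[('4cno55', '165')]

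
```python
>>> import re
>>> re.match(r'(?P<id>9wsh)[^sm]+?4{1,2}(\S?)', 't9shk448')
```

None

Pattern: the literal '9w', then the literal 'sh' (captured as 'id'); then one or more of any character except [sm] (lazy), then 1 to 2 of a literal '4'; then optionally a non-whitespace character (captured).
`re.match` only tries the pattern at the start of the string.
Here the pattern fails at index 0, so the call returns None.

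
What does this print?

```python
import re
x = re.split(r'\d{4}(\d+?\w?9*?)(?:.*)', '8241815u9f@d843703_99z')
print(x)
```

A `+?`/`*?`/`{m,n}?` starts at its minimum and grows only as far as needed for what follows to match.
`re.split` interleaves the captured-group text with the surrounding fragments.

['', '81', '']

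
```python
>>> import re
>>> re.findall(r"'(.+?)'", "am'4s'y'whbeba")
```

['4s']

With a single group, `findall` returns only what that group captured — 1 item.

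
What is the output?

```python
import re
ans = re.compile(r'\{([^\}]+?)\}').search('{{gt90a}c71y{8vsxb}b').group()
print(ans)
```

`search` walks the string left to right and returns the first match it finds.
The match spans [0:8] → '{{gt90a}'.
Captured: group 1 = '{gt90a'.

{{gt90a}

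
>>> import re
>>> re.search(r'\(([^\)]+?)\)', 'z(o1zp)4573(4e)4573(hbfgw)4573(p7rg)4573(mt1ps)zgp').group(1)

'o1zp'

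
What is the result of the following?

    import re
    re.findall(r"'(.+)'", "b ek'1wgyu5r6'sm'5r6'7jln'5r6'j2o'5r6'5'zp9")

["1wgyu5r6'sm'5r6'7jln'5r6'j2o'5r6'5"]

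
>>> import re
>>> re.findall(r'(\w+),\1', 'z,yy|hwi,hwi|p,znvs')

['hwi']

After group 1 captures some text, `\1` only succeeds where that same text appears again.
Walking the string: at [5:12] match 'hwi,hwi', group 1 = 'hwi'.
One capturing group, so `findall` returns just the captured substring from the one match — 1 in all.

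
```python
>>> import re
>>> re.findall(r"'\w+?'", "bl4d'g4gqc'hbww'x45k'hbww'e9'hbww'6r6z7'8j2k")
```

Walking the string: at [4:11] → "'g4gqc'"; at [15:21] → "'x45k'"; at [25:29] → "'e9'"; at [33:40] → "'6r6z7'".
`findall` yields the raw match text (4 of them) because the pattern has no groups.

["'g4gqc'", "'x45k'", "'e9'", "'6r6z7'"]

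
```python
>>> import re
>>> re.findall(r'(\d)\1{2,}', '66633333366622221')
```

['6', '3', '6', '2']

`\1` has to match the exact text group 1 already captured.
Walking the string: at [0:3] match '666', group 1 = '6'; at [3:9] match '333333', group 1 = '3'; at [9:12] match '666', group 1 = '6'; at [12:16] match '2222', group 1 = '2'.
`findall` collects group 1 from each match (4 total).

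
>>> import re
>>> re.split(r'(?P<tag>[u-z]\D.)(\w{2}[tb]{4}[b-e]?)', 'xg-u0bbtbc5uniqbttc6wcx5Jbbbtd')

The pattern matches a character in [u-z], then a non-digit, then any character (captured as 'tag'); then exactly 2 of a word character, then exactly 4 of one of [tb], then optionally a character in [b-e] (captured).
With a capturing group present, the delimiter's captured portion is kept in the result list.

['', 'xg-', 'u0bbtbc', '5uniqbttc6', 'wcx', '5Jbbbtd', '']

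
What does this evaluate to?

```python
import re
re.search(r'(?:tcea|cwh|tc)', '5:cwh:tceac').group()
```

`re.search` tries every starting position until one works.
The match spans [2:5] → 'cwh'.

'cwh'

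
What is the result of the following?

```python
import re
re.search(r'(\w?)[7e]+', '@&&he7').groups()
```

('h',)

The match spans [3:6] → 'he7'.
Captured: group 1 = 'h'.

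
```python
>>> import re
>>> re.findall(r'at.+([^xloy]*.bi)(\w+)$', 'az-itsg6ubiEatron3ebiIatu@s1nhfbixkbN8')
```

[('fbi', 'xkbN8')]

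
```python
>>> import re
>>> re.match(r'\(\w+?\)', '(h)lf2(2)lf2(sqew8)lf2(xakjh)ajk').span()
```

`re.match` won't scan ahead — the pattern has to work from the very first character.
The match spans [0:3] → '(h)'.

(0, 3)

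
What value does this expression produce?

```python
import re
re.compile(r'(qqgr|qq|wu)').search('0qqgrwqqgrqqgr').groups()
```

('qqgr',)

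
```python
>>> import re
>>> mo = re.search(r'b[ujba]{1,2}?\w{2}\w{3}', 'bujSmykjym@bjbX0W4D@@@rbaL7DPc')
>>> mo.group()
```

This matches a literal 'b', then 1 to 2 of one of [ujba] (lazy), then exactly 2 of a word character; then exactly 3 of a word character.
A non-greedy quantifier consumes as few characters as it can — just enough that the remainder of the pattern still matches from where it stops; whatever follows it matches normally.
Unlike `match`, `search` isn't anchored — it looks for the pattern anywhere in the string.
The match spans [0:7] → 'bujSmyk'.

'bujSmyk'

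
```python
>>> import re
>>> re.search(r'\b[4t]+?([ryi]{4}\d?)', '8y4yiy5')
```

The pattern matches a word boundary (`\b`, zero-width); then one or more of one of [4t] (lazy); then exactly 4 of one of [ryi], then optionally a digit (captured).
`re.search` scans for the first position where the pattern succeeds.
Here nothing in the string fits, so the call returns None.

None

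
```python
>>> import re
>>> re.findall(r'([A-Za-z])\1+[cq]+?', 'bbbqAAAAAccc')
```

['b', 'A']

`\1` has to match the exact text group 1 already captured.
Because there's exactly one group, `findall` drops the full match and keeps group 1 from each hit.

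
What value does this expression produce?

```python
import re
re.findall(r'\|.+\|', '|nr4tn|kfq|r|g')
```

['|nr4tn|kfq|r|']

`findall` yields the raw match text (1 of them) because the pattern has no groups.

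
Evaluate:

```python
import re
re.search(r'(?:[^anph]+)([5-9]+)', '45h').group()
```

'45'

Pattern: one or more of any character except [anph] (non-capturing group); then one or more of a character in [5-9] (captured).
Unlike `match`, `search` isn't anchored — it looks for the pattern anywhere in the string.
The match spans [0:2] → '45'.
Captured: group 1 = '5'.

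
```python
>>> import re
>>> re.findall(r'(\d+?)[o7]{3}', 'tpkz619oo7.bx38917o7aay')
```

Pattern: one or more of a digit (lazy) (captured); then exactly 3 of one of [o7].
`findall` collects group 1 from each match (2 total).

['619', '3891']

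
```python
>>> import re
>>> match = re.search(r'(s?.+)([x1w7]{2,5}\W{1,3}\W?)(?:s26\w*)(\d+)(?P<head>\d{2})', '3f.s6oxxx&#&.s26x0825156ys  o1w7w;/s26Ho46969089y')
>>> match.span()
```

(0, 48)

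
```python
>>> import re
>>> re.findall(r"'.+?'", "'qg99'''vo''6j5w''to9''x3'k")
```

`findall` yields the raw match text (5 of them) because the pattern has no groups.

["'qg99'", "''vo'", "'6j5w'", "'to9'", "'x3'"]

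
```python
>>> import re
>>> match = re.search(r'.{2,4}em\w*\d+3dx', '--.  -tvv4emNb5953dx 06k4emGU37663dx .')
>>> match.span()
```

This matches 2 to 4 of any character, then the literal 'em', then zero or more of a word character; then one or more of a digit, then the literal '3dx'.
`search` walks the string left to right and returns the first match it finds.
The match spans [6:20] → 'tvv4emNb5953dx'.

(6, 20)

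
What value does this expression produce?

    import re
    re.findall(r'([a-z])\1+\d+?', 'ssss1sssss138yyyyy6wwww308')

['s', 's', 'y', 'w']

`\1` has to match the exact text group 1 already captured.
Because there's exactly one group, `findall` drops the full match and keeps group 1 from each hit.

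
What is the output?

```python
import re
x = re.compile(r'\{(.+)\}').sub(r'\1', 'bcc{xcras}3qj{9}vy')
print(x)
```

The replacement refers to a captured group, so each match is rewritten using its own captured text.

bccxcras}3qj{9vy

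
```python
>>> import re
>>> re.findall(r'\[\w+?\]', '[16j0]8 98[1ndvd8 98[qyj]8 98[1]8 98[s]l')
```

['[16j0]', '[qyj]', '[1]', '[s]']

No capturing groups, so `findall` returns the 4 full match strings.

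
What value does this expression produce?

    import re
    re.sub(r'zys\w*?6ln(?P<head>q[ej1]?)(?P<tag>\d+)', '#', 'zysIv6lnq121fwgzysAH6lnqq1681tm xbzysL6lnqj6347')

'#fwgzysAH6lnqq1681tm xb#'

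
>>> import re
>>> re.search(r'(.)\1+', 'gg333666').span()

(0, 2)

A backreference is literal: `\1` must see the identical characters the first group matched.
The match spans [0:2] → 'gg'.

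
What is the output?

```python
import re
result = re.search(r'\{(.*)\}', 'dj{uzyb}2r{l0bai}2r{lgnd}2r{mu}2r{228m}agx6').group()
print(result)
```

The match spans [2:39] → '{uzyb}2r{l0bai}2r{lgnd}2r{mu}2r{228m}'.

{uzyb}2r{l0bai}2r{lgnd}2r{mu}2r{228m}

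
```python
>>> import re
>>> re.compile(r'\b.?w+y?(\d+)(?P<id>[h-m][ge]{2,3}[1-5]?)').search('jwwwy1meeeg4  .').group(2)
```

'meee'

The match spans [0:10] → 'jwwwy1meee'.
Captured: group 1 = '1', group 2 = 'meee'.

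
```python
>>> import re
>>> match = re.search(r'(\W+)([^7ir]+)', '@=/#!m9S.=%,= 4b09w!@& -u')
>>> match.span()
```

(0, 25)

The match spans [0:25] → '@=/#!m9S.=%,= 4b09w!@& -u'.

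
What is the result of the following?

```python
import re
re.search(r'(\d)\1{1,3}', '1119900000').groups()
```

The backreference `\1` re-matches whatever the first group consumed, character for character.
`re.search` scans for the first position where the pattern succeeds.
The match spans [0:3] → '111'.
Captured: group 1 = '1'.

('1',)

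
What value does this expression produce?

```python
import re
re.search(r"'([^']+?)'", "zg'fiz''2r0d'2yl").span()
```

(2, 7)

The match spans [2:7] → "'fiz'".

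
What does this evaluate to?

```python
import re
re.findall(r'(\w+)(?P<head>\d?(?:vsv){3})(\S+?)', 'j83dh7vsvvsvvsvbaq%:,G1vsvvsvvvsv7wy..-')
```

[('j83dh7', 'vsvvsvvsv', 'b')]

With the lazy modifier that quantifier settles for the fewest repetitions that let the rest of the pattern succeed (the atoms after it are unaffected and can still be greedy).
3 groups means the one result is a tuple of 3 captured strings — 1 here.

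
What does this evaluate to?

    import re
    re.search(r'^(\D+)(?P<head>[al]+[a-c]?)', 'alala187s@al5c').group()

The match spans [0:5] → 'alala'.

'alala'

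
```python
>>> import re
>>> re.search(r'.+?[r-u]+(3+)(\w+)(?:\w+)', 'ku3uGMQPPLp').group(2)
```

The pattern matches one or more of any character (lazy); then one or more of a character in [r-u]; then one or more of a literal '3' (captured); then one or more of a word character (captured); then one or more of a word character (non-capturing group).
Unlike `match`, `search` isn't anchored — it looks for the pattern anywhere in the string.
The match spans [0:11] → 'ku3uGMQPPLp'.
Captured: group 1 = '3', group 2 = 'uGMQPPL'.

'uGMQPPL'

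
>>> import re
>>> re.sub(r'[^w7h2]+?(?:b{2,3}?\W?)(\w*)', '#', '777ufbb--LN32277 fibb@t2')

'777#-LN32277#'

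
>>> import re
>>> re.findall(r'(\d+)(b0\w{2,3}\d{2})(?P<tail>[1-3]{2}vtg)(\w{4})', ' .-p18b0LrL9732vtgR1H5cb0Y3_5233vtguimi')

[('18', 'b0LrL97', '32vtg', 'R1H5')]

This matches one or more of a digit (captured); then the literal 'b0', then 2 to 3 of a word character, then exactly 2 of a digit (captured); then exactly 2 of a character in [1-3], then the literal 'vtg' (captured as 'tail'); then exactly 4 of a word character (captured).
Scanning left to right: at [4:22] match '18b0LrL9732vtgR1H5', groups = ('18', 'b0LrL97', '32vtg', 'R1H5').
With 4 capturing groups, `findall` returns a 4-tuple per match.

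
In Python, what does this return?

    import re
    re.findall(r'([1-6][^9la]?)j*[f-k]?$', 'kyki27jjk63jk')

['63']

This matches a character in [1-6], then optionally any character except [9la] (captured); then zero or more of a literal 'j', then optionally a character in [f-k]; then anchored at the end.
Matches: at [9:13] match '63jk', group 1 = '63'.
With a single group, `findall` returns only what that group captured — 1 item.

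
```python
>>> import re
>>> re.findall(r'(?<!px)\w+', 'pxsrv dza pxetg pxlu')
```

A negative assertion filters positions out without eating any characters.
Matches: at [0:5] → 'pxsrv'; at [6:9] → 'dza'; at [10:15] → 'pxetg'; at [16:20] → 'pxlu'.
Since nothing is captured, `findall` lists the 4 matched substrings directly.

['pxsrv', 'dza', 'pxetg', 'pxlu']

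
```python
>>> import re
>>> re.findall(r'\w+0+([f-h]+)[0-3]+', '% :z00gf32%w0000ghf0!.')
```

This matches one or more of a word character, then one or more of a literal '0'; then one or more of a character in [f-h] (captured); then one or more of a character in [0-3].
Matches: at [3:10] match 'z00gf32', group 1 = 'gf'; at [11:20] match 'w0000ghf0', group 1 = 'ghf'.
With a single group, `findall` returns only what that group captured — 2 items.

['gf', 'ghf']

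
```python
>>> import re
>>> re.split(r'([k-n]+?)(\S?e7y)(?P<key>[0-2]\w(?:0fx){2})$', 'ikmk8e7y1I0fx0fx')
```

The pattern matches one or more of a character in [k-n] (lazy) (captured); then optionally a non-whitespace character, then the literal 'e7y' (captured); then a character in [0-2], then a word character, then the literal '0fx' repeated 2 times (captured as 'key'); then anchored at the end.
Because the pattern has a capturing group, `split` also inserts each captured text between the pieces.

['i', 'kmk', '8e7y', '1I0fx0fx', '']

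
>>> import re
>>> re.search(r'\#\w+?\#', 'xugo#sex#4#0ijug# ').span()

The match spans [4:9] → '#sex#'.

(4, 9)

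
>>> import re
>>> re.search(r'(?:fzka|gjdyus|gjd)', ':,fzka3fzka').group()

`re.search` tries every starting position until one works.
The match spans [2:6] → 'fzka'.

'fzka'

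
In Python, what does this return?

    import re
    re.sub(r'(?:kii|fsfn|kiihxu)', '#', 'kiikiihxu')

'##hxu'

Alternation isn't longest-match — the leftmost alternative that fits at this position is chosen.
Matches: at [0:3] → 'kii'; at [3:6] → 'kii'.
Every occurrence is swapped for '#'.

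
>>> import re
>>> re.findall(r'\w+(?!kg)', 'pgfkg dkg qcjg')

The negative lookahead/lookbehind blocks any match where the forbidden context is present.
Matches: at [0:5] → 'pgfkg'; at [6:9] → 'dkg'; at [10:14] → 'qcjg'.
`findall` yields the raw match text (3 of them) because the pattern has no groups.

['pgfkg', 'dkg', 'qcjg']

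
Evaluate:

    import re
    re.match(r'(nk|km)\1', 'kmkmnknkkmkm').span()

After group 1 captures some text, `\1` only succeeds where that same text appears again.
`re.match` won't scan ahead — the pattern has to work from the very first character.
The match spans [0:4] → 'kmkm'.
Captured: group 1 = 'km'.

(0, 4)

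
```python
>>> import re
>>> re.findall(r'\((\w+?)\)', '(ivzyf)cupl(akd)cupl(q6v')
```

['ivzyf', 'akd']

Matches: at [0:7] match '(ivzyf)', group 1 = 'ivzyf'; at [11:16] match '(akd)', group 1 = 'akd'.
Because there's exactly one group, `findall` drops the full match and keeps group 1 from each hit.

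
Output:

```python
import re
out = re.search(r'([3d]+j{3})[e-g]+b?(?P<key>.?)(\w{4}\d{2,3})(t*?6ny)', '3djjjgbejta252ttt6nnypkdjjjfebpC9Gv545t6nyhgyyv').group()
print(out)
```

djjjfebpC9Gv545t6ny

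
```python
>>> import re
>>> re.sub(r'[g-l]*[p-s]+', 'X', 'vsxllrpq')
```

The pattern matches zero or more of a character in [g-l]; then one or more of a character in [p-s].
Every occurrence is swapped for 'X'.

'vXxX'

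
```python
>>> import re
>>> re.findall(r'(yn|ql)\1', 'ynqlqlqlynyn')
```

['ql', 'yn']

The backreference `\1` re-matches whatever the first group consumed, character for character.
With a single group, `findall` returns only what that group captured — 2 items.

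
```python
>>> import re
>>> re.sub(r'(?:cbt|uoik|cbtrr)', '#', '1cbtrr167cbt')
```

Alternation isn't longest-match — the leftmost alternative that fits at this position is chosen.
Matches: at [1:4] → 'cbt'; at [9:12] → 'cbt'.
`sub` substitutes '#' at each match site.

'1#rr167#'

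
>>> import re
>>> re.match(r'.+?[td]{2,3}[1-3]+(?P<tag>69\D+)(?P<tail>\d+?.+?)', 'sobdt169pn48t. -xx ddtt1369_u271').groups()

('69pn', '48')

The pattern matches one or more of any character (lazy), then 2 to 3 of one of [td]; then one or more of a character in [1-3]; then the literal '69', then one or more of a non-digit (captured as 'tag'); then one or more of a digit (lazy), then one or more of any character (lazy) (captured as 'tail').
The `?` after the quantifier makes it lazy — it takes as little as possible before letting the rest of the pattern try.
`re.match` won't scan ahead — the pattern has to work from the very first character.
The match spans [0:12] → 'sobdt169pn48'.
Captured: group 1 = '69pn', group 2 = '48'.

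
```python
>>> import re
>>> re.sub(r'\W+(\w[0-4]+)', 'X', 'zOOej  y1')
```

'zOOejX'

This matches one or more of a non-word character; then a word character, then one or more of a character in [0-4] (captured).
Matches: at [5:9] → '  y1'.
`sub` substitutes 'X' at each match site.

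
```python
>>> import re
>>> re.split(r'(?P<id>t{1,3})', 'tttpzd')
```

['', 'ttt', 'pzd']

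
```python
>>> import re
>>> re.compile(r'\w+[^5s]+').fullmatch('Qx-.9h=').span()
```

(0, 7)

The pattern matches one or more of a word character; then one or more of any character except [5s].
`re.fullmatch` is like wrapping the pattern in `^…$` (in single-line mode).
The match spans [0:7] → 'Qx-.9h='.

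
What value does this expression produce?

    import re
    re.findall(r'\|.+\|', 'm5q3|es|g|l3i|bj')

Scanning left to right: at [4:14] → '|es|g|l3i|'.
No capturing groups, so `findall` returns the 1 full match string.

['|es|g|l3i|']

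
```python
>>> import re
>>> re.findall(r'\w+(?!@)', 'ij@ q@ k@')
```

['i']

Because the assertion is negative and zero-width, positions next to the forbidden text are skipped.
`findall` yields the raw match text (1 of them) because the pattern has no groups.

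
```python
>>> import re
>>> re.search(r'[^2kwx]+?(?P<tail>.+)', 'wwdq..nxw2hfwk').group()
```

'dq..nxw2hfwk'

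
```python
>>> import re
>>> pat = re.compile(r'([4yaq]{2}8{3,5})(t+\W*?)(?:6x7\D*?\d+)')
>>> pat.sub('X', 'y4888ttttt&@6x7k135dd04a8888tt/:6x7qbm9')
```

'Xdd0X'

Pattern: exactly 2 of one of [4yaq], then 3 to 5 of a literal '8' (captured); then one or more of a literal 't', then zero or more of a non-word character (lazy) (captured); then the literal '6x7', then zero or more of a non-digit (lazy), then one or more of a digit (non-capturing group).
Matches: at [0:19] → 'y4888ttttt&@6x7k135'; at [22:39] → '4a8888tt/:6x7qbm9'.
`sub` substitutes 'X' at each match site.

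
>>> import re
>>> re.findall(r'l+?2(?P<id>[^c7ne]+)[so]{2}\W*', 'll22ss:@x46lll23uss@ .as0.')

The pattern matches one or more of a literal 'l' (lazy), then the literal '2'; then one or more of any character except [c7ne] (captured as 'id'); then exactly 2 of one of [so], then zero or more of a non-word character.
Scanning left to right: at [0:22] match 'll22ss:@x46lll23uss@ .', group 1 = '2ss:@x46lll23u'.
One capturing group, so `findall` returns just the captured substring from the one match — 1 in all.

['2ss:@x46lll23u']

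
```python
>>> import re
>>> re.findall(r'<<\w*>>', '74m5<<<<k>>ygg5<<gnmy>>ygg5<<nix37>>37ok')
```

['<<k>>', '<<gnmy>>', '<<nix37>>']

Matches: at [6:11] → '<<k>>'; at [15:23] → '<<gnmy>>'; at [27:36] → '<<nix37>>'.
No capturing groups, so `findall` returns the 3 full match strings.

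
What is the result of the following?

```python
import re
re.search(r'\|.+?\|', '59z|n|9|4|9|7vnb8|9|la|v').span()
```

(3, 6)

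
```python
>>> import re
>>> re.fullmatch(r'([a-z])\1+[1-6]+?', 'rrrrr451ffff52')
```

None

For `fullmatch`, every character of the input must be accounted for by the pattern.
Here the pattern can't cover the whole string, so the call returns None.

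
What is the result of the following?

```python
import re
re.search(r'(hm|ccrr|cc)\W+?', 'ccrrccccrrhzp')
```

None

Here nothing in the string fits, so the call returns None.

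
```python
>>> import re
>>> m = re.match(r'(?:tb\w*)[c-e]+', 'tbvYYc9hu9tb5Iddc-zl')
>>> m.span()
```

(0, 17)

The pattern matches the literal 'tb', then zero or more of a word character (non-capturing group); then one or more of a character in [c-e].
`re.match` won't scan ahead — the pattern has to work from the very first character.
The match spans [0:17] → 'tbvYYc9hu9tb5Iddc'.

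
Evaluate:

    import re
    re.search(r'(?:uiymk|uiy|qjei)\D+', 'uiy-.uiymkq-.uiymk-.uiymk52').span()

Unlike `match`, `search` isn't anchored — it looks for the pattern anywhere in the string.
The match spans [0:25] → 'uiy-.uiymkq-.uiymk-.uiymk'.

(0, 25)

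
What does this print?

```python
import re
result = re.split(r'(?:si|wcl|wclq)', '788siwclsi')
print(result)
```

The string is cut at each match, leaving 4 pieces.

['788', '', '', '']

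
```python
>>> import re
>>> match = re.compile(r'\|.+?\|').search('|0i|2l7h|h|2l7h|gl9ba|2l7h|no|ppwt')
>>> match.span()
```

(0, 4)

Unlike `match`, `search` isn't anchored — it looks for the pattern anywhere in the string.
The match spans [0:4] → '|0i|'.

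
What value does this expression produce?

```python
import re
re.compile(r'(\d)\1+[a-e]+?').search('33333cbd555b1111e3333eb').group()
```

A backreference is literal: `\1` must see the identical characters the first group matched.
The match spans [0:6] → '33333c'.

'33333c'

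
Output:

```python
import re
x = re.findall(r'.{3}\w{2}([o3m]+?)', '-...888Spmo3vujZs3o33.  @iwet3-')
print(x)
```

This matches exactly 3 of any character, then exactly 2 of a word character; then one or more of one of [o3m] (lazy) (captured).
Matches: at [4:10] match '888Spm', group 1 = 'm'; at [12:18] match 'vujZs3', group 1 = '3'; at [24:30] match '@iwet3', group 1 = '3'.
`findall` collects group 1 from each match (3 total).

['m', '3', '3']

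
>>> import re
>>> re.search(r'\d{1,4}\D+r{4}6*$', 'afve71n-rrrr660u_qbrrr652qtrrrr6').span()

This matches 1 to 4 of a digit, then one or more of a non-digit; then exactly 4 of a literal 'r', then zero or more of a literal '6'; then anchored at the end.
`re.search` scans for the first position where the pattern succeeds.
The match spans [22:32] → '652qtrrrr6'.

(22, 32)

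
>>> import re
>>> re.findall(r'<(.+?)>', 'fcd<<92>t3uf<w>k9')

['<92', 'w']

A non-greedy quantifier consumes as few characters as it can — just enough that the remainder of the pattern still matches from where it stops; whatever follows it matches normally.
Walking the string: at [3:8] match '<<92>', group 1 = '<92'; at [12:15] match '<w>', group 1 = 'w'.
One capturing group, so `findall` returns just the captured substring from each match — 2 in all.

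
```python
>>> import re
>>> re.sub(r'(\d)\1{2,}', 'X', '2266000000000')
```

The backreference `\1` re-matches whatever the first group consumed, character for character.
Each match is replaced by 'X'.

'2266X'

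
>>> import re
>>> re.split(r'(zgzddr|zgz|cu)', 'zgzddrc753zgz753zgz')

Alternation isn't longest-match — the leftmost alternative that fits at this position is chosen.
Matches to split on: at [0:6] → 'zgzddr'; at [10:13] → 'zgz'; at [16:19] → 'zgz'.
With a capturing group present, the delimiter's captured portion is kept in the result list.

['', 'zgzddr', 'c753', 'zgz', '753', 'zgz', '']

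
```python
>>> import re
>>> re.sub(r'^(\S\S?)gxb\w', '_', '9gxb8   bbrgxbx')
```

Pattern: anchored at the start of the string; then a non-whitespace character, then optionally a non-whitespace character (captured); then the literal 'gxb', then a word character.
Matches: at [0:5] → '9gxb8'.
Each match is replaced by '_'.

'_   bbrgxbx'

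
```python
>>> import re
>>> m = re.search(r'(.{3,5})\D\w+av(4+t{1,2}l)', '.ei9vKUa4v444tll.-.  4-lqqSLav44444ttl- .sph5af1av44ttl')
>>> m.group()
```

Pattern: 3 to 5 of any character (captured); then a non-digit, then one or more of a word character, then the literal 'av'; then one or more of the literal '4', then 1 to 2 of a literal 't', then a literal 'l' (captured).
`re.search` tries every starting position until one works.
The match spans [17:38] → '-.  4-lqqSLav44444ttl'.
Captured: group 1 = '-.  4', group 2 = '44444ttl'.

'-.  4-lqqSLav44444ttl'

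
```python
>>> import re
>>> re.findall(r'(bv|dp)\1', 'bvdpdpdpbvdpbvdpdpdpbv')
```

['dp', 'dp']

`\1` has to match the exact text group 1 already captured.
Walking the string: at [2:6] match 'dpdp', group 1 = 'dp'; at [14:18] match 'dpdp', group 1 = 'dp'.
One capturing group, so `findall` returns just the captured substring from each match — 2 in all.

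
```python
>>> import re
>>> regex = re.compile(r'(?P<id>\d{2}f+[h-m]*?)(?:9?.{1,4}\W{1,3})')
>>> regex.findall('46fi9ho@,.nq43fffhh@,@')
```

['46f', '43fff']

Lazy quantifiers expand one character at a time until the remainder of the pattern can match.
Because there's exactly one group, `findall` drops the full match and keeps group 1 from each hit.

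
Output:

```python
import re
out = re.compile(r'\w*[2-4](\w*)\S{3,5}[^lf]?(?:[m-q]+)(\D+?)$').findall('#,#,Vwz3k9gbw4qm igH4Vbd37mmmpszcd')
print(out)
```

Pattern: zero or more of a word character, then a character in [2-4]; then zero or more of a word character (captured); then 3 to 5 of a non-whitespace character, then optionally any character except [lf]; then one or more of a character in [m-q] (non-capturing group); then one or more of a non-digit (lazy) (captured); then anchored at the end.
Walking the string: at [17:34] match 'igH4Vbd37mmmpszcd', groups = ('7', 'szcd').
With 2 capturing groups, `findall` returns a 2-tuple per match.

[('7', 'szcd')]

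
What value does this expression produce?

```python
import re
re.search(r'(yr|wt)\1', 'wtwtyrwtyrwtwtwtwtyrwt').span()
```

The backreference `\1` re-matches whatever the first group consumed, character for character.
`re.search` scans for the first position where the pattern succeeds.
The match spans [0:4] → 'wtwt'.
Captured: group 1 = 'wt'.

(0, 4)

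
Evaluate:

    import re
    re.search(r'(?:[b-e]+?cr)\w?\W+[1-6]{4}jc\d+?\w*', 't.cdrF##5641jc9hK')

The pattern matches one or more of a character in [b-e] (lazy), then the literal 'cr' (non-capturing group); then optionally a word character; then one or more of a non-word character, then exactly 4 of a character in [1-6], then the literal 'jc'; then one or more of a digit (lazy); then zero or more of a word character.
Here the pattern never matches, so the call returns None.

None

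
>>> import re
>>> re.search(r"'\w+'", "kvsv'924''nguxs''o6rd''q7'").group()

The match spans [4:9] → "'924'".

"'924'"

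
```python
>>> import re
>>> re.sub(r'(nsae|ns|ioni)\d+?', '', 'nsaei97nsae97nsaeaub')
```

Matches: at [7:12] → 'nsae9'.
`sub` substitutes '' at each match site.

'nsaei977nsaeaub'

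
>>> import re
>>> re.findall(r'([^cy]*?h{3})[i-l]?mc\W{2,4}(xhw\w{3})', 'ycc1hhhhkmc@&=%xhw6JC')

Pattern: zero or more of any character except [cy] (lazy), then exactly 3 of a literal 'h' (captured); then optionally a character in [i-l]; then the literal 'mc', then 2 to 4 of a non-word character; then the literal 'xhw', then exactly 3 of a word character (captured).
Matches: at [3:21] match '1hhhhkmc@&=%xhw6JC', groups = ('1hhhh', 'xhw6JC').
Multiple groups make `findall` return tuples — one 2-tuple for the one match.

[('1hhhh', 'xhw6JC')]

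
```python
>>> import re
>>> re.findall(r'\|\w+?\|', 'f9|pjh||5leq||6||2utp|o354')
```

['|pjh|', '|5leq|', '|6|', '|2utp|']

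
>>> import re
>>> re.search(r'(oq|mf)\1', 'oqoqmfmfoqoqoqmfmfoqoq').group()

'oqoq'

`\1` is not a pattern — it's the concrete string captured by group 1, re-applied verbatim.
The match spans [0:4] → 'oqoq'.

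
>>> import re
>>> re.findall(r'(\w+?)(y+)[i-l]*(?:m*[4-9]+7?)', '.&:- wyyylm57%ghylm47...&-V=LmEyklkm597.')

[('w', 'yyy'), ('gh', 'y'), ('LmE', 'y')]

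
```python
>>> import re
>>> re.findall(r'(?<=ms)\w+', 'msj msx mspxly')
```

['j', 'x', 'pxly']

Because the assertion is zero-width, the text it checks is not consumed and won't appear in the result.
Walking the string: at [2:3] → 'j'; at [6:7] → 'x'; at [10:14] → 'pxly'.
With no groups in the pattern, `findall` gives back each whole match — 3 here.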